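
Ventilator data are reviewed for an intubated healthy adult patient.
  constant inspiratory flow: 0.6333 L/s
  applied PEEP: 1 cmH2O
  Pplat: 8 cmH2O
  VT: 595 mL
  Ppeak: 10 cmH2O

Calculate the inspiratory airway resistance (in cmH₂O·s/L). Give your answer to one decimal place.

3.2

Raw = (PIP − Pplat) / flow = (10 − 8) / 0.6333 = 2.0 / 0.6333 = 3.158 cmH2O·s/L.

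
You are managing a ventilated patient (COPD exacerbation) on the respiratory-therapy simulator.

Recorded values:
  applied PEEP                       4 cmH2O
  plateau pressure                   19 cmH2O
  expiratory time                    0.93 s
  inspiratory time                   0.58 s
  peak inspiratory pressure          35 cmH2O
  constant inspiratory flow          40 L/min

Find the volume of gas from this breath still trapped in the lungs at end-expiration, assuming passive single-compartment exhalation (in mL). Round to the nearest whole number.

Flow: 40 L/min ÷ 60 = 0.6667 L/s.
Vt = flow × Ti = 0.6667 L/s × 0.58 s × 1000 mL/L = 386.69 mL.
R = (PIP − Pplat)/V̇ = (35 − 19) / 0.6667 = 16.0/0.6667 = 23.999 cmH2O·s/L.
C = Vt/(Pplat − PEEP) = 386.69 / (19 − 4) = 386.69/15.0 = 25.779 mL/cmH2O.
τ = R × C = 23.999 × 0.02578 L/cmH2O = 0.6187 s.
Fraction remaining = e^(−Te/τ) = e^(−0.93/0.6187) = 0.2224.
Trapped volume = 386.69 × 0.2224 = 86.0 mL.

86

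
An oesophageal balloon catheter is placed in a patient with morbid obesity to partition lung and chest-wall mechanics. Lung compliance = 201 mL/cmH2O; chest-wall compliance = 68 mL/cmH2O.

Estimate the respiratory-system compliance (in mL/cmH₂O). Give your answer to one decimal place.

Lung and chest wall are elastances in series: 1/Crs = 1/CL + 1/Ccw.
1/Crs = 1/201 + 1/68 = 0.01968.
Crs = 50.813 mL/cmH2O.

50.8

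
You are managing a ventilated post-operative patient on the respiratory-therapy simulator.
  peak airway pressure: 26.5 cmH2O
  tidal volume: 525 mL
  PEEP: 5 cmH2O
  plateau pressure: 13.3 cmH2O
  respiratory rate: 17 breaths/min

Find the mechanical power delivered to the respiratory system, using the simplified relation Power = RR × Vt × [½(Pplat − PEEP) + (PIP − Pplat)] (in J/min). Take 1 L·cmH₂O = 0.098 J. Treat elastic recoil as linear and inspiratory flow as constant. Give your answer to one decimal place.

15.2

Per-breath work = Vt × [½(Pplat−PEEP) + (PIP−Pplat)] = 0.525 × [0.5×8.3 + 13.2] = 0.525 × 17.35 = 9.109 L·cmH2O.
Power = 17 × 9.109 = 154.85 L·cmH2O/min.
× 0.098 J/(L·cmH2O) → 15.175 J/min.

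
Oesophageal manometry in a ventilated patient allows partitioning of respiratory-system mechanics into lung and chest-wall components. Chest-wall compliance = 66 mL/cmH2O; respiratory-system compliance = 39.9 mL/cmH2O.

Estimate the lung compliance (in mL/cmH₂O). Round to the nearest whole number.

101

1/CL = 1/Crs − 1/Ccw.
1/CL = 1/39.9 − 1/66 = 0.009911.
CL = 100.9 mL/cmH2O.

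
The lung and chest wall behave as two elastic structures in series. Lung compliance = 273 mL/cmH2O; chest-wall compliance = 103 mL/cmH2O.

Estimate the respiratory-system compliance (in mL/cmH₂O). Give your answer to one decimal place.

Lung and chest wall are elastances in series: 1/Crs = 1/CL + 1/Ccw.
1/Crs = 1/273 + 1/103 = 0.01337.
Crs = 74.794 mL/cmH2O.

74.8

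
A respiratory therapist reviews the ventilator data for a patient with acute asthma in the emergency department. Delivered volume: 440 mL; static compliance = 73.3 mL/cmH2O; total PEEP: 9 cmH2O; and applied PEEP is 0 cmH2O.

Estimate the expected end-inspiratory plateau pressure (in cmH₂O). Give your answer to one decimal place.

15.0

End-expiratory occlusion gives total PEEP = 9 cmH2O (intrinsic PEEP = 9 − 0 = 9). Use total PEEP for the elastic gradient.
Pplat = PEEPtotal + Vt / Cstat = 9 + 440 / 73.3 = 9 + 6.003 = 15.003 cmH2O.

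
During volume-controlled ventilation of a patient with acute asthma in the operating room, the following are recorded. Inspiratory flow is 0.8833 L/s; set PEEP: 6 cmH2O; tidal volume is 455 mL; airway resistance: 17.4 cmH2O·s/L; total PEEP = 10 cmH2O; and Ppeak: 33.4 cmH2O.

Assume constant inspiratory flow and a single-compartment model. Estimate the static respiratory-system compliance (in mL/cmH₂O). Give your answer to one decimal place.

56.7

Total PEEP = 10 cmH2O (set 6 + intrinsic 4); this is the baseline alveolar pressure.
Equation of motion (constant flow): PIP = Vt/C + R·V̇ + PEEP.
Vt/C = PIP − R·V̇ − PEEP = 33.4 − 17.4×0.8833 − 10 = 33.4 − 15.369 − 10 = 8.031 cmH2O.
C = Vt / 8.031 = 455 / 8.031 = 56.655 mL/cmH2O.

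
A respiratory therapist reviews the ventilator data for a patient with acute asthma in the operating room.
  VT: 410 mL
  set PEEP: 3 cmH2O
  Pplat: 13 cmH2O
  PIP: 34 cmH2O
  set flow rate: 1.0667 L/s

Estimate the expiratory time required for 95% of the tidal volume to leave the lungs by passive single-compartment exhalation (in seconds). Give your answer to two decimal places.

R = (PIP − Pplat)/V̇ = (34 − 13) / 1.0667 = 21.0/1.0667 = 19.687 cmH2O·s/L.
C = Vt/(Pplat − PEEP) = 410.0 / (13 − 3) = 410.0/10.0 = 41.0 mL/cmH2O.
τ = R × C = 19.687 × 0.041 L/cmH2O = 0.8072 s.
t = −τ·ln(1 − 0.95) = −0.8072·ln(0.05) = 2.418 s.

2.42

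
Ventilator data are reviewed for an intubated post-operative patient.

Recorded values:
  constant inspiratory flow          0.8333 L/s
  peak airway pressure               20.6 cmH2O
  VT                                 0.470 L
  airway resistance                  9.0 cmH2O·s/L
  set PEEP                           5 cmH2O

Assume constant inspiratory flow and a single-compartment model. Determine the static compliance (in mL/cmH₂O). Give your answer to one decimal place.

Equation of motion (constant flow): PIP = Vt/C + R·V̇ + PEEP.
Vt/C = PIP − R·V̇ − PEEP = 20.6 − 9.0×0.8333 − 5 = 20.6 − 7.5 − 5 = 8.1 cmH2O.
C = Vt / 8.1 = 470 / 8.1 = 58.025 mL/cmH2O.

58.0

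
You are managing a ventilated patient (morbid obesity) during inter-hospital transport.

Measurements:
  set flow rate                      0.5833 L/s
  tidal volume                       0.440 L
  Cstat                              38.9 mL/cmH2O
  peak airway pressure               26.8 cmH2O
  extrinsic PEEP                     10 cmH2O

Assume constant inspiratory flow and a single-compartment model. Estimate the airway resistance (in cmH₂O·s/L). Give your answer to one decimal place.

9.4

Equation of motion (constant flow): PIP = Vt/C + R·V̇ + PEEP.
R·V̇ = PIP − Vt/C − PEEP = 26.8 − 440/38.9 − 10 = 26.8 − 11.311 − 10 = 5.489 cmH2O.
R = 5.489 / 0.5833 = 9.41 cmH2O·s/L.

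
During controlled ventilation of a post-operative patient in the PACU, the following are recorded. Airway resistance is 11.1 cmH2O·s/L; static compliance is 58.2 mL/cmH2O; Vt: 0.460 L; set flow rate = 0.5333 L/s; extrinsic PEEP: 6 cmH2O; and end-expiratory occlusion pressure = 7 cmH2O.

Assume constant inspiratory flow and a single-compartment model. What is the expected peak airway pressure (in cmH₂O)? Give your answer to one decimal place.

20.8

Total PEEP = 7 cmH2O (set 6 + intrinsic 1); this is the baseline alveolar pressure.
Equation of motion (constant flow): PIP = Vt/C + R·V̇ + PEEP.
PIP = 460/58.2 + 11.1×0.5333 + 7 = 7.904 + 5.92 + 7 = 20.824 cmH2O.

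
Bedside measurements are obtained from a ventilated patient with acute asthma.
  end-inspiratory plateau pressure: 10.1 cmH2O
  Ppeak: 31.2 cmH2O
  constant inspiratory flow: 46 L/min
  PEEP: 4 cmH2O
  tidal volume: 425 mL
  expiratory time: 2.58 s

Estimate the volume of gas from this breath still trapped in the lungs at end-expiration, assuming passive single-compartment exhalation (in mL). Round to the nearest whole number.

111

Flow: 46 L/min ÷ 60 = 0.7667 L/s.
R = (PIP − Pplat)/V̇ = (31.2 − 10.1) / 0.7667 = 21.1/0.7667 = 27.521 cmH2O·s/L.
C = Vt/(Pplat − PEEP) = 425.0 / (10.1 − 4) = 425.0/6.1 = 69.672 mL/cmH2O.
τ = R × C = 27.521 × 0.06967 L/cmH2O = 1.917 s.
Fraction remaining = e^(−Te/τ) = e^(−2.58/1.917) = 0.2603.
Trapped volume = 425.0 × 0.2603 = 110.63 mL.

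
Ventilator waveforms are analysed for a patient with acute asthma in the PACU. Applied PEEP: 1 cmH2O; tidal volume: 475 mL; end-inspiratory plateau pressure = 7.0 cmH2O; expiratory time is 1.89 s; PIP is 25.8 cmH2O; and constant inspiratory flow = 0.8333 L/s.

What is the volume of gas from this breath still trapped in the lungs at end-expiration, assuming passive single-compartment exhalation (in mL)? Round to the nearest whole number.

R = (PIP − Pplat)/V̇ = (25.8 − 7.0) / 0.8333 = 18.8/0.8333 = 22.561 cmH2O·s/L.
C = Vt/(Pplat − PEEP) = 475.0 / (7.0 − 1) = 475.0/6.0 = 79.167 mL/cmH2O.
τ = R × C = 22.561 × 0.07917 L/cmH2O = 1.786 s.
Fraction remaining = e^(−Te/τ) = e^(−1.89/1.786) = 0.3471.
Trapped volume = 475.0 × 0.3471 = 164.87 mL.

165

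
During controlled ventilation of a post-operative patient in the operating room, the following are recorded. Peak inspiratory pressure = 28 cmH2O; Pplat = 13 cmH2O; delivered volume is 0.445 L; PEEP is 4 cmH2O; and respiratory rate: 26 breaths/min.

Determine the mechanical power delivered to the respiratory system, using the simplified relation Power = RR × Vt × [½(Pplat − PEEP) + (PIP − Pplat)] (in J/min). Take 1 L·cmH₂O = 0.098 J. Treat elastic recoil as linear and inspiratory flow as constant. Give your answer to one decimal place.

Per-breath work = Vt × [½(Pplat−PEEP) + (PIP−Pplat)] = 0.445 × [0.5×9.0 + 15.0] = 0.445 × 19.5 = 8.678 L·cmH2O.
Power = 26 × 8.678 = 225.63 L·cmH2O/min.
× 0.098 J/(L·cmH2O) → 22.112 J/min.

22.1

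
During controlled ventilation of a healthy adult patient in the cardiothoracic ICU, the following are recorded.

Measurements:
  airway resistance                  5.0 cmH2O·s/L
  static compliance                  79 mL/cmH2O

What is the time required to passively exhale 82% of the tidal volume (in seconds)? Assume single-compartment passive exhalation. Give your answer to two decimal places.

τ = R × C = 5.0 × 79 mL/cmH2O = 5.0 × 0.079 L/cmH2O = 0.395 s.
Exhaled fraction f = 1 − e^(−t/τ) → t = −τ·ln(1 − f) = −0.395·ln(0.18) = 0.6773 s.

0.68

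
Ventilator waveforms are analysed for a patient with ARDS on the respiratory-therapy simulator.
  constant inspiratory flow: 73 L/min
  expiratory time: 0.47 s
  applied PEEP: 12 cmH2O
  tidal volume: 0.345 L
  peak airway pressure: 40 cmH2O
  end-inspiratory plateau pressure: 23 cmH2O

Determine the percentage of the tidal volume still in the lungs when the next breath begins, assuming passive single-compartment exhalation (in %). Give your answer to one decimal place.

34.2

Flow: 73 L/min ÷ 60 = 1.2167 L/s.
R = (PIP − Pplat)/V̇ = (40 − 23) / 1.2167 = 17.0/1.2167 = 13.972 cmH2O·s/L.
C = Vt/(Pplat − PEEP) = 345.0 / (23 − 12) = 345.0/11.0 = 31.364 mL/cmH2O.
τ = R × C = 13.972 × 0.03136 L/cmH2O = 0.4382 s.
Fraction remaining at end-expiration = e^(−Te/τ) = e^(−0.47/0.4382) = 0.3421 → 34.21%.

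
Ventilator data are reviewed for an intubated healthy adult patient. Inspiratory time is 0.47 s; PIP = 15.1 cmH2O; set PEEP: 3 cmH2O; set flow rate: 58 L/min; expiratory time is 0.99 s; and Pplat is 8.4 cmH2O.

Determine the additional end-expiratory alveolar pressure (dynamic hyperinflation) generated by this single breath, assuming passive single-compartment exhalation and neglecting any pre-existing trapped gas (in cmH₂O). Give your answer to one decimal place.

1.0

Flow: 58 L/min ÷ 60 = 0.9667 L/s.
Vt = flow × Ti = 0.9667 L/s × 0.47 s × 1000 mL/L = 454.35 mL.
R = (PIP − Pplat)/V̇ = (15.1 − 8.4) / 0.9667 = 6.7/0.9667 = 6.931 cmH2O·s/L.
C = Vt/(Pplat − PEEP) = 454.35 / (8.4 − 3) = 454.35/5.4 = 84.139 mL/cmH2O.
τ = R × C = 6.931 × 0.08414 L/cmH2O = 0.5832 s.
Fraction remaining = e^(−Te/τ) = e^(−0.99/0.5832) = 0.1831; trapped volume = 454.35 × 0.1831 = 83.191 mL.
Additional alveolar pressure from trapping ≈ V_trapped / C = 83.191 / 84.139 = 0.9887 cmH2O.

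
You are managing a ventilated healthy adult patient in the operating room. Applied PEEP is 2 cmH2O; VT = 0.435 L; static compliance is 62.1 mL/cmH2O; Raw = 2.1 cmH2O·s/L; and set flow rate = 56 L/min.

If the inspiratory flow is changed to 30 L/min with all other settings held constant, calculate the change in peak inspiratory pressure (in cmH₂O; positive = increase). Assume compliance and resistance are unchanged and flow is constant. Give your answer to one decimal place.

-0.9

Flow: 56 L/min ÷ 60 = 0.9333 L/s.
New flow: 30 L/min ÷ 60 = 0.5 L/s.
PIP = Vt/C + R·V̇ + PEEP (constant-flow equation of motion).
Only the resistive term changes: ΔPIP = R × ΔV̇ = 2.1 × (0.5 − 0.9333) = 2.1 × -0.4333 = -0.9099 cmH2O.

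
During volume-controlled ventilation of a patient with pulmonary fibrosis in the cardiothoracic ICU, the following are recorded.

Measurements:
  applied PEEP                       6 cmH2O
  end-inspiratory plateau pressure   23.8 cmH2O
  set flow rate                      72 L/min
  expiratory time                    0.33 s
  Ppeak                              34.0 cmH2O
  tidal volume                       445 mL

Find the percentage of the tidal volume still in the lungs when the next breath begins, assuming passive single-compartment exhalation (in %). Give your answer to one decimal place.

Flow: 72 L/min ÷ 60 = 1.2 L/s.
R = (PIP − Pplat)/V̇ = (34.0 − 23.8) / 1.2 = 10.2/1.2 = 8.5 cmH2O·s/L.
C = Vt/(Pplat − PEEP) = 445.0 / (23.8 − 6) = 445.0/17.8 = 25.0 mL/cmH2O.
τ = R × C = 8.5 × 0.025 L/cmH2O = 0.2125 s.
Fraction remaining at end-expiration = e^(−Te/τ) = e^(−0.33/0.2125) = 0.2116 → 21.16%.

21.2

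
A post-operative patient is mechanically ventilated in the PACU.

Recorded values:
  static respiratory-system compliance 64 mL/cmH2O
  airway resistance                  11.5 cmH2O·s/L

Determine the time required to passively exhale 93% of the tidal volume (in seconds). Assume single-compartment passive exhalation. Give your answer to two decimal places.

τ = R × C = 11.5 × 64 mL/cmH2O = 11.5 × 0.064 L/cmH2O = 0.736 s.
Exhaled fraction f = 1 − e^(−t/τ) → t = −τ·ln(1 − f) = −0.736·ln(0.07) = 1.957 s.

1.96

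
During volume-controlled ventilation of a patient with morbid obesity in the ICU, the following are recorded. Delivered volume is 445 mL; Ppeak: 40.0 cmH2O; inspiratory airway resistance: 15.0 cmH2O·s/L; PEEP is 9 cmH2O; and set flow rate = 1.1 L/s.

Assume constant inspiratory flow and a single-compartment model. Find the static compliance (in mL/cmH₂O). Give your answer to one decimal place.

Equation of motion (constant flow): PIP = Vt/C + R·V̇ + PEEP.
Vt/C = PIP − R·V̇ − PEEP = 40.0 − 15.0×1.1 − 9 = 40.0 − 16.5 − 9 = 14.5 cmH2O.
C = Vt / 14.5 = 445 / 14.5 = 30.69 mL/cmH2O.

30.7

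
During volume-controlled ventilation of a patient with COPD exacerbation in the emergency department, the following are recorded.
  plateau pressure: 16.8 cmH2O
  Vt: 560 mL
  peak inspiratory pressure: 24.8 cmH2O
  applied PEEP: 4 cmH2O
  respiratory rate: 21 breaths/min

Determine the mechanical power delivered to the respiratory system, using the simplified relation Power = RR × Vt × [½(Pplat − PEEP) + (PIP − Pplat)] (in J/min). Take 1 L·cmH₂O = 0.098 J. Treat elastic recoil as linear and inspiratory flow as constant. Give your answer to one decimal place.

16.6

Per-breath work = Vt × [½(Pplat−PEEP) + (PIP−Pplat)] = 0.560 × [0.5×12.8 + 8.0] = 0.560 × 14.4 = 8.064 L·cmH2O.
Power = 21 × 8.064 = 169.34 L·cmH2O/min.
× 0.098 J/(L·cmH2O) → 16.595 J/min.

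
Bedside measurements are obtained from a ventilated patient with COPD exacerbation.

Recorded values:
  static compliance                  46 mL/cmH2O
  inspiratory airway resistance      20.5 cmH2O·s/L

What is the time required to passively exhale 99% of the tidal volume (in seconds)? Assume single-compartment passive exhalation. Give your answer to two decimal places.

4.34

τ = R × C = 20.5 × 46 mL/cmH2O = 20.5 × 0.046 L/cmH2O = 0.943 s.
Exhaled fraction f = 1 − e^(−t/τ) → t = −τ·ln(1 − f) = −0.943·ln(0.01) = 4.343 s.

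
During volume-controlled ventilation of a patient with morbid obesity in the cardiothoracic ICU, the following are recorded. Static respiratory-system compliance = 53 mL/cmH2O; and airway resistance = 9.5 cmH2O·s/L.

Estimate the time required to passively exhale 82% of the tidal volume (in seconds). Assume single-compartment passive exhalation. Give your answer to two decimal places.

τ = R × C = 9.5 × 53 mL/cmH2O = 9.5 × 0.053 L/cmH2O = 0.5035 s.
Exhaled fraction f = 1 − e^(−t/τ) → t = −τ·ln(1 − f) = −0.5035·ln(0.18) = 0.8634 s.

0.86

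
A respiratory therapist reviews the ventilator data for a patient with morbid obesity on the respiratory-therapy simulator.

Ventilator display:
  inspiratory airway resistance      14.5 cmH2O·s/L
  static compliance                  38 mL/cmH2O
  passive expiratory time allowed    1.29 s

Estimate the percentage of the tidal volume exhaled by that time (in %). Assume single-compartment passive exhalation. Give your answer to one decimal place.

τ = R × C = 14.5 × 38 mL/cmH2O = 14.5 × 0.038 L/cmH2O = 0.551 s.
Passive exhalation: V(t)/V₀ = e^(−t/τ) = e^(−1.29/0.551) = 0.09621.
Fraction exhaled = 1 − 0.09621 = 0.9038 → 90.38%.

90.4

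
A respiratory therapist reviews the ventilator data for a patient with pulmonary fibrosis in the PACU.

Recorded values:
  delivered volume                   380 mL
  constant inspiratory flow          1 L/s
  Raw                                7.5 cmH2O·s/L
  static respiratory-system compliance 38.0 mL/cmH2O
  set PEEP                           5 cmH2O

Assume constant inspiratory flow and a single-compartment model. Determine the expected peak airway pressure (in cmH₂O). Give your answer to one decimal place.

22.5

Equation of motion (constant flow): PIP = Vt/C + R·V̇ + PEEP.
PIP = 380/38.0 + 7.5×1 + 5 = 10.0 + 7.5 + 5 = 22.5 cmH2O.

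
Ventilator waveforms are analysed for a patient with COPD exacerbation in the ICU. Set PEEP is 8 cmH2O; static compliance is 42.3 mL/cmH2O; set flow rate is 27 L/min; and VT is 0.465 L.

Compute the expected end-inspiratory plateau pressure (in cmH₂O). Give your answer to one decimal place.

19.0

Pplat = PEEP + Vt / Cstat = 8 + 465 / 42.3 = 8 + 10.993 = 18.993 cmH2O.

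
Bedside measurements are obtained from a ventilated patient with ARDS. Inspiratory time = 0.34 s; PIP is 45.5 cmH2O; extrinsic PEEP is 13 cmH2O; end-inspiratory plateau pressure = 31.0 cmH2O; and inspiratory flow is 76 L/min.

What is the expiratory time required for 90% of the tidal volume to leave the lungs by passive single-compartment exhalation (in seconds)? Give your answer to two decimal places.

Flow: 76 L/min ÷ 60 = 1.2667 L/s.
Vt = flow × Ti = 1.2667 L/s × 0.34 s × 1000 mL/L = 430.68 mL.
R = (PIP − Pplat)/V̇ = (45.5 − 31.0) / 1.2667 = 14.5/1.2667 = 11.447 cmH2O·s/L.
C = Vt/(Pplat − PEEP) = 430.68 / (31.0 − 13) = 430.68/18.0 = 23.927 mL/cmH2O.
τ = R × C = 11.447 × 0.02393 L/cmH2O = 0.2739 s.
t = −τ·ln(1 − 0.90) = −0.2739·ln(0.1) = 0.6307 s.

0.63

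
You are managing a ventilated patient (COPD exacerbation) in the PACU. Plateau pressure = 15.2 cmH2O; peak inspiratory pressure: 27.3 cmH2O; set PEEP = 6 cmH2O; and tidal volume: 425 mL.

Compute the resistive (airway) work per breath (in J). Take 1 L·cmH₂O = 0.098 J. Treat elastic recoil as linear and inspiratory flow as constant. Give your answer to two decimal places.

With constant inspiratory flow the resistive pressure is constant at PIP − Pplat = 27.3 − 15.2 = 12.1 cmH2O, so resistive work = 12.1 × 0.425 = 5.143 L·cmH2O.
× 0.098 J/(L·cmH2O) → 0.504 J.

0.50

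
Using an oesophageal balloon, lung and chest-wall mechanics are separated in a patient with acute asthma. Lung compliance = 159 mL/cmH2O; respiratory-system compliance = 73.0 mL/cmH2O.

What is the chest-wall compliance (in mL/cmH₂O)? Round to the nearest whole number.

135

1/Ccw = 1/Crs − 1/CL.
1/Ccw = 1/73.0 − 1/159 = 0.007409.
Ccw = 134.97 mL/cmH2O.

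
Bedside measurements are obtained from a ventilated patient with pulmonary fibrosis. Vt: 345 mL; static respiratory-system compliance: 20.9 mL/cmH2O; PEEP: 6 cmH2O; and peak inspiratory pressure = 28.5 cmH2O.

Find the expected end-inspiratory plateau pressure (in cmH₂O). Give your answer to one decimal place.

Pplat = PEEP + Vt / Cstat = 6 + 345 / 20.9 = 6 + 16.507 = 22.507 cmH2O.

22.5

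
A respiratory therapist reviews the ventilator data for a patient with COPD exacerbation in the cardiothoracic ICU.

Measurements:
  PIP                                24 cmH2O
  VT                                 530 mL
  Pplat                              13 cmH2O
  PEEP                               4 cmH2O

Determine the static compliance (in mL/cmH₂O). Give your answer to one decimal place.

Cstat = Vt / (Pplat − PEEP) = 530 / (13 − 4) = 530 / 9.0 = 58.889 mL/cmH2O.

58.9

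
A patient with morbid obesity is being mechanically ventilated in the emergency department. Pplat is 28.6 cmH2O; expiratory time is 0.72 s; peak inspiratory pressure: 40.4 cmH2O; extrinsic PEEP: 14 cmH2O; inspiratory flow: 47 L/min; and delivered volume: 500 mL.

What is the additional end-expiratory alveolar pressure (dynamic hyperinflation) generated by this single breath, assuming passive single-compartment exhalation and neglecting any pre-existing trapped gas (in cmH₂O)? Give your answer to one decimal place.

3.6

Flow: 47 L/min ÷ 60 = 0.7833 L/s.
R = (PIP − Pplat)/V̇ = (40.4 − 28.6) / 0.7833 = 11.8/0.7833 = 15.064 cmH2O·s/L.
C = Vt/(Pplat − PEEP) = 500.0 / (28.6 − 14) = 500.0/14.6 = 34.247 mL/cmH2O.
τ = R × C = 15.064 × 0.03425 L/cmH2O = 0.5159 s.
Fraction remaining = e^(−Te/τ) = e^(−0.72/0.5159) = 0.2477; trapped volume = 500.0 × 0.2477 = 123.85 mL.
Additional alveolar pressure from trapping ≈ V_trapped / C = 123.85 / 34.247 = 3.616 cmH2O.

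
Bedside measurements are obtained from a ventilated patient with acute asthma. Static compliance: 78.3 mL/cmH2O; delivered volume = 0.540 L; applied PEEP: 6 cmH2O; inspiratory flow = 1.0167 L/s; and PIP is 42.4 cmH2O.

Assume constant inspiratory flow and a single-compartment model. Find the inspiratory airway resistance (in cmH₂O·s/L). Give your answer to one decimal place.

29.0

Equation of motion (constant flow): PIP = Vt/C + R·V̇ + PEEP.
R·V̇ = PIP − Vt/C − PEEP = 42.4 − 540/78.3 − 6 = 42.4 − 6.897 − 6 = 29.503 cmH2O.
R = 29.503 / 1.0167 = 29.018 cmH2O·s/L.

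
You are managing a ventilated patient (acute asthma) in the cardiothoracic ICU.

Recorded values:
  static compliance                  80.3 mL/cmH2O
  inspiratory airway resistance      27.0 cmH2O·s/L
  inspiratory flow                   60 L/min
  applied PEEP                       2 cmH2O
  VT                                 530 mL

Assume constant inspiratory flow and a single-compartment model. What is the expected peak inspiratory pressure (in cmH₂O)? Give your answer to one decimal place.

Flow: 60 L/min ÷ 60 = 1 L/s.
Equation of motion (constant flow): PIP = Vt/C + R·V̇ + PEEP.
PIP = 530/80.3 + 27.0×1 + 2 = 6.6 + 27.0 + 2 = 35.6 cmH2O.

35.6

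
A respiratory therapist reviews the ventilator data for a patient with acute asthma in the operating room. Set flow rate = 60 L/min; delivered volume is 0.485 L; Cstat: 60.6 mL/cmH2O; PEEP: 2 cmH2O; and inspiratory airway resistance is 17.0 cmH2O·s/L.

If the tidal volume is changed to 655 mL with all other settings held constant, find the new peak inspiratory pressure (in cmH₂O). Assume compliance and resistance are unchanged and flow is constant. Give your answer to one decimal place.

Flow: 60 L/min ÷ 60 = 1 L/s.
PIP = Vt/C + R·V̇ + PEEP (constant-flow equation of motion).
Only the elastic term changes: ΔPIP = ΔVt / C = (655 − 485) / 60.6 = 2.805 cmH2O.
Original PIP = 485/60.6 + 17.0×1 + 2 = 27.003 cmH2O; new PIP = 27.003 + (2.805) = 29.808 cmH2O.

29.8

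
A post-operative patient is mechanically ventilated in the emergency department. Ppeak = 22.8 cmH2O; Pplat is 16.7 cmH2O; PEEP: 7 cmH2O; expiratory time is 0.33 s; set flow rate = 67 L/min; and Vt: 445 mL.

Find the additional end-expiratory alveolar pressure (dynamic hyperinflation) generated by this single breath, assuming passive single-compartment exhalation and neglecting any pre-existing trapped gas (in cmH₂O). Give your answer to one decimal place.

2.6

Flow: 67 L/min ÷ 60 = 1.1167 L/s.
R = (PIP − Pplat)/V̇ = (22.8 − 16.7) / 1.1167 = 6.1/1.1167 = 5.463 cmH2O·s/L.
C = Vt/(Pplat − PEEP) = 445.0 / (16.7 − 7) = 445.0/9.7 = 45.876 mL/cmH2O.
τ = R × C = 5.463 × 0.04588 L/cmH2O = 0.2506 s.
Fraction remaining = e^(−Te/τ) = e^(−0.33/0.2506) = 0.268; trapped volume = 445.0 × 0.268 = 119.26 mL.
Additional alveolar pressure from trapping ≈ V_trapped / C = 119.26 / 45.876 = 2.6 cmH2O.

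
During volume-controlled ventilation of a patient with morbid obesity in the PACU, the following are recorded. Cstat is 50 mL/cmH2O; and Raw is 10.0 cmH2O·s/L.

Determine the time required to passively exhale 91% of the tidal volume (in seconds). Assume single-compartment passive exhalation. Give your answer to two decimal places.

1.20

τ = R × C = 10.0 × 50 mL/cmH2O = 10.0 × 0.050 L/cmH2O = 0.5 s.
Exhaled fraction f = 1 − e^(−t/τ) → t = −τ·ln(1 − f) = −0.5·ln(0.09) = 1.204 s.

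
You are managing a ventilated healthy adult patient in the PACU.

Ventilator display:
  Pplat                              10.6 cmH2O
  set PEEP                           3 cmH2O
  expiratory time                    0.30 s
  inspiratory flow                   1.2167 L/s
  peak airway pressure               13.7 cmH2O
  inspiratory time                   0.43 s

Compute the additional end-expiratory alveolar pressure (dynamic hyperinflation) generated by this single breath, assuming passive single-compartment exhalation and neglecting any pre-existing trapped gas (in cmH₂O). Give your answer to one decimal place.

1.4

Vt = flow × Ti = 1.2167 L/s × 0.43 s × 1000 mL/L = 523.18 mL.
R = (PIP − Pplat)/V̇ = (13.7 − 10.6) / 1.2167 = 3.1/1.2167 = 2.548 cmH2O·s/L.
C = Vt/(Pplat − PEEP) = 523.18 / (10.6 − 3) = 523.18/7.6 = 68.839 mL/cmH2O.
τ = R × C = 2.548 × 0.06884 L/cmH2O = 0.1754 s.
Fraction remaining = e^(−Te/τ) = e^(−0.30/0.1754) = 0.1808; trapped volume = 523.18 × 0.1808 = 94.591 mL.
Additional alveolar pressure from trapping ≈ V_trapped / C = 94.591 / 68.839 = 1.374 cmH2O.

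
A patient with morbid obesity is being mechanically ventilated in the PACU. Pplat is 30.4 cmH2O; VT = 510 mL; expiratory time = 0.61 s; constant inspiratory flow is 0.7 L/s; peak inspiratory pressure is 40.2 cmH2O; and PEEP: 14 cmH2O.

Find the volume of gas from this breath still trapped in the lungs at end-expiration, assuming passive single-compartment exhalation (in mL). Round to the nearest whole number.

126

R = (PIP − Pplat)/V̇ = (40.2 − 30.4) / 0.7 = 9.8/0.7 = 14.0 cmH2O·s/L.
C = Vt/(Pplat − PEEP) = 510.0 / (30.4 − 14) = 510.0/16.4 = 31.098 mL/cmH2O.
τ = R × C = 14.0 × 0.0311 L/cmH2O = 0.4354 s.
Fraction remaining = e^(−Te/τ) = e^(−0.61/0.4354) = 0.2463.
Trapped volume = 510.0 × 0.2463 = 125.61 mL.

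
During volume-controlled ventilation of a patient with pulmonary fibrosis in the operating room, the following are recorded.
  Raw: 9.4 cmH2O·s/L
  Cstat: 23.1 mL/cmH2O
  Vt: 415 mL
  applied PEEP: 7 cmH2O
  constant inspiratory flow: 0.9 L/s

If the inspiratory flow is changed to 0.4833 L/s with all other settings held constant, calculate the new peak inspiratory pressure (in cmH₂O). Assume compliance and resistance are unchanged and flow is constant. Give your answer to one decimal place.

29.5

PIP = Vt/C + R·V̇ + PEEP (constant-flow equation of motion).
Only the resistive term changes: ΔPIP = R × ΔV̇ = 9.4 × (0.4833 − 0.9) = 9.4 × -0.4167 = -3.917 cmH2O.
Original PIP = 415/23.1 + 9.4×0.9 + 7 = 33.425 cmH2O; new PIP = 33.425 + (-3.917) = 29.508 cmH2O.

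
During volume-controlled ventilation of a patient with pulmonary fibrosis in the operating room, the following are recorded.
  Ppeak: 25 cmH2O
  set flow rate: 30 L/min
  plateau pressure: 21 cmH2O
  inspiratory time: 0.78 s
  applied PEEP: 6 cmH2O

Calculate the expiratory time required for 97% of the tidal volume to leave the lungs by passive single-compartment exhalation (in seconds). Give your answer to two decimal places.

0.73

Flow: 30 L/min ÷ 60 = 0.5 L/s.
Vt = flow × Ti = 0.5 L/s × 0.78 s × 1000 mL/L = 390.0 mL.
R = (PIP − Pplat)/V̇ = (25 − 21) / 0.5 = 4.0/0.5 = 8.0 cmH2O·s/L.
C = Vt/(Pplat − PEEP) = 390.0 / (21 − 6) = 390.0/15.0 = 26.0 mL/cmH2O.
τ = R × C = 8.0 × 0.026 L/cmH2O = 0.208 s.
t = −τ·ln(1 − 0.97) = −0.208·ln(0.03) = 0.7294 s.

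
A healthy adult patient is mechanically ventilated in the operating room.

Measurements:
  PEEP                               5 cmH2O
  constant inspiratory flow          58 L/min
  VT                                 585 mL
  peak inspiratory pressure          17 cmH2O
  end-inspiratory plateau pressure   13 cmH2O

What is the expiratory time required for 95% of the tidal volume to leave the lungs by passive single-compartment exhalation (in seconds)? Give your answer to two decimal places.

Flow: 58 L/min ÷ 60 = 0.9667 L/s.
R = (PIP − Pplat)/V̇ = (17 − 13) / 0.9667 = 4.0/0.9667 = 4.138 cmH2O·s/L.
C = Vt/(Pplat − PEEP) = 585.0 / (13 − 5) = 585.0/8.0 = 73.125 mL/cmH2O.
τ = R × C = 4.138 × 0.07313 L/cmH2O = 0.3026 s.
t = −τ·ln(1 − 0.95) = −0.3026·ln(0.05) = 0.9065 s.

0.91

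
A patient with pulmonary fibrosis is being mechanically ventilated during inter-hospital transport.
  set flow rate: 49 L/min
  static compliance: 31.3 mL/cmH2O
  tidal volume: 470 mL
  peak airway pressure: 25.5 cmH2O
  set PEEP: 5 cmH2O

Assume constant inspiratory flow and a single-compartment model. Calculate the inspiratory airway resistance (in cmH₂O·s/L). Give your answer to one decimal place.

Flow: 49 L/min ÷ 60 = 0.8167 L/s.
Equation of motion (constant flow): PIP = Vt/C + R·V̇ + PEEP.
R·V̇ = PIP − Vt/C − PEEP = 25.5 − 470/31.3 − 5 = 25.5 − 15.016 − 5 = 5.484 cmH2O.
R = 5.484 / 0.8167 = 6.715 cmH2O·s/L.

6.7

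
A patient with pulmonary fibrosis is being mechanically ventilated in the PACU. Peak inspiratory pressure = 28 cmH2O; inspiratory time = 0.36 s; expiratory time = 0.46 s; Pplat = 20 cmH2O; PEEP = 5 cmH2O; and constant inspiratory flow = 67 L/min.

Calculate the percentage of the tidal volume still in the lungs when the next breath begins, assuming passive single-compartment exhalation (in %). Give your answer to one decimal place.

Flow: 67 L/min ÷ 60 = 1.1167 L/s.
Vt = flow × Ti = 1.1167 L/s × 0.36 s × 1000 mL/L = 402.01 mL.
R = (PIP − Pplat)/V̇ = (28 − 20) / 1.1167 = 8.0/1.1167 = 7.164 cmH2O·s/L.
C = Vt/(Pplat − PEEP) = 402.01 / (20 − 5) = 402.01/15.0 = 26.801 mL/cmH2O.
τ = R × C = 7.164 × 0.0268 L/cmH2O = 0.192 s.
Fraction remaining at end-expiration = e^(−Te/τ) = e^(−0.46/0.192) = 0.0911 → 9.11%.

9.1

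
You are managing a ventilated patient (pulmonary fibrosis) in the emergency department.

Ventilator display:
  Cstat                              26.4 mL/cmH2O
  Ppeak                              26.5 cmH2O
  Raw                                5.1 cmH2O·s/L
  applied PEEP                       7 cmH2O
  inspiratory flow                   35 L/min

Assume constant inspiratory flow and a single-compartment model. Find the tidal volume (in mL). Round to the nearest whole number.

436

Flow: 35 L/min ÷ 60 = 0.5833 L/s.
Equation of motion (constant flow): PIP = Vt/C + R·V̇ + PEEP.
Vt/C = PIP − R·V̇ − PEEP = 26.5 − 2.975 − 7 = 16.525 cmH2O.
Vt = C × 16.525 = 26.4 × 16.525 = 436.26 mL.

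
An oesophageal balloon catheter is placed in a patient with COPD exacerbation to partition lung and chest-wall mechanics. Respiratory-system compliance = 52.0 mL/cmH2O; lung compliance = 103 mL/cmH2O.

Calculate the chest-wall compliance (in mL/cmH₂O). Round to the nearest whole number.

105

1/Ccw = 1/Crs − 1/CL.
1/Ccw = 1/52.0 − 1/103 = 0.009522.
Ccw = 105.02 mL/cmH2O.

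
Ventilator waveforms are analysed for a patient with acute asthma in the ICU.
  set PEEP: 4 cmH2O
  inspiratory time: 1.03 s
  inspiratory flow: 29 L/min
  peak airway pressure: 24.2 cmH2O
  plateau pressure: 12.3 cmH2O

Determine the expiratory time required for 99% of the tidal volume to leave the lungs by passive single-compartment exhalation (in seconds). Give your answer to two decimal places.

Flow: 29 L/min ÷ 60 = 0.4833 L/s.
Vt = flow × Ti = 0.4833 L/s × 1.03 s × 1000 mL/L = 497.8 mL.
R = (PIP − Pplat)/V̇ = (24.2 − 12.3) / 0.4833 = 11.9/0.4833 = 24.622 cmH2O·s/L.
C = Vt/(Pplat − PEEP) = 497.8 / (12.3 − 4) = 497.8/8.3 = 59.976 mL/cmH2O.
τ = R × C = 24.622 × 0.05998 L/cmH2O = 1.477 s.
t = −τ·ln(1 − 0.99) = −1.477·ln(0.01) = 6.802 s.

6.80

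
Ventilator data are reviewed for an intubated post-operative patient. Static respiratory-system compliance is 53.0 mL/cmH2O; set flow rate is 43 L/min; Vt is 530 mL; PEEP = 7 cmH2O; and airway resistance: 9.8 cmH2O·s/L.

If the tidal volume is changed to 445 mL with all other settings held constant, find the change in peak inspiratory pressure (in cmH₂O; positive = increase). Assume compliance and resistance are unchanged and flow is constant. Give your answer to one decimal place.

PIP = Vt/C + R·V̇ + PEEP (constant-flow equation of motion).
Only the elastic term changes: ΔPIP = ΔVt / C = (445 − 530) / 53.0 = -1.604 cmH2O.

-1.6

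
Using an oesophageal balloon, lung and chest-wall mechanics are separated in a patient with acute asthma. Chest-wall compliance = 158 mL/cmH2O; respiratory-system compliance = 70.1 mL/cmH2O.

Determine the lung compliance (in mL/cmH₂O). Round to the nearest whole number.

1/CL = 1/Crs − 1/Ccw.
1/CL = 1/70.1 − 1/158 = 0.007936.
CL = 126.01 mL/cmH2O.

126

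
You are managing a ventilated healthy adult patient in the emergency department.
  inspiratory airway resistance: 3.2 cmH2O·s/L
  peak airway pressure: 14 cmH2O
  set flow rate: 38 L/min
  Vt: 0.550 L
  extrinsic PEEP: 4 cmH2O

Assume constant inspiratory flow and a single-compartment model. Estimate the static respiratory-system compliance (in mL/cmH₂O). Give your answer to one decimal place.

69.0

Flow: 38 L/min ÷ 60 = 0.6333 L/s.
Equation of motion (constant flow): PIP = Vt/C + R·V̇ + PEEP.
Vt/C = PIP − R·V̇ − PEEP = 14 − 3.2×0.6333 − 4 = 14 − 2.027 − 4 = 7.973 cmH2O.
C = Vt / 7.973 = 550 / 7.973 = 68.983 mL/cmH2O.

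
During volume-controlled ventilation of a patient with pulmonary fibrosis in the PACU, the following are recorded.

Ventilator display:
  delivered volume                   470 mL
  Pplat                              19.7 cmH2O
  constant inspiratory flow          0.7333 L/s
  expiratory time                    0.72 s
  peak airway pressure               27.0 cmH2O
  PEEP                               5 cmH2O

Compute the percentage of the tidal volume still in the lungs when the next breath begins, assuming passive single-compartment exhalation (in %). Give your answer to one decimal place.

10.4

R = (PIP − Pplat)/V̇ = (27.0 − 19.7) / 0.7333 = 7.3/0.7333 = 9.955 cmH2O·s/L.
C = Vt/(Pplat − PEEP) = 470.0 / (19.7 − 5) = 470.0/14.7 = 31.973 mL/cmH2O.
τ = R × C = 9.955 × 0.03197 L/cmH2O = 0.3183 s.
Fraction remaining at end-expiration = e^(−Te/τ) = e^(−0.72/0.3183) = 0.1041 → 10.41%.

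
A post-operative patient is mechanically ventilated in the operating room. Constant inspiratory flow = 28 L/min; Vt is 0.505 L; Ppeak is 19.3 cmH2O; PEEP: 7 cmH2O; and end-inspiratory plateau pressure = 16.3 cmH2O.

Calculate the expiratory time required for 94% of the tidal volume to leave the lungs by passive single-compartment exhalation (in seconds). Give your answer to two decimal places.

0.98

Flow: 28 L/min ÷ 60 = 0.4667 L/s.
R = (PIP − Pplat)/V̇ = (19.3 − 16.3) / 0.4667 = 3.0/0.4667 = 6.428 cmH2O·s/L.
C = Vt/(Pplat − PEEP) = 505.0 / (16.3 − 7) = 505.0/9.3 = 54.301 mL/cmH2O.
τ = R × C = 6.428 × 0.0543 L/cmH2O = 0.349 s.
t = −τ·ln(1 − 0.94) = −0.349·ln(0.06) = 0.9819 s.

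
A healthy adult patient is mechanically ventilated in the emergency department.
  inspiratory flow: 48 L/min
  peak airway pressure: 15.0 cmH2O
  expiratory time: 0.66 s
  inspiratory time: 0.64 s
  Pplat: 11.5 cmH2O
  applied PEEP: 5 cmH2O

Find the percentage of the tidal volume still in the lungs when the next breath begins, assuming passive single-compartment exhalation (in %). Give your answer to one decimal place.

Flow: 48 L/min ÷ 60 = 0.8 L/s.
Vt = flow × Ti = 0.8 L/s × 0.64 s × 1000 mL/L = 512.0 mL.
R = (PIP − Pplat)/V̇ = (15.0 − 11.5) / 0.8 = 3.5/0.8 = 4.375 cmH2O·s/L.
C = Vt/(Pplat − PEEP) = 512.0 / (11.5 − 5) = 512.0/6.5 = 78.769 mL/cmH2O.
τ = R × C = 4.375 × 0.07877 L/cmH2O = 0.3446 s.
Fraction remaining at end-expiration = e^(−Te/τ) = e^(−0.66/0.3446) = 0.1473 → 14.73%.

14.7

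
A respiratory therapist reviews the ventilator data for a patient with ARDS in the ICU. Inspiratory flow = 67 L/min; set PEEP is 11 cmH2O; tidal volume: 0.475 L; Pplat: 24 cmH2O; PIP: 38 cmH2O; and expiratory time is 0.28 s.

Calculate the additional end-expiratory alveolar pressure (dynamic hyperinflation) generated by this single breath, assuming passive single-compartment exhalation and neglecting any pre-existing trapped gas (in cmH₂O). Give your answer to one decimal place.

7.1

Flow: 67 L/min ÷ 60 = 1.1167 L/s.
R = (PIP − Pplat)/V̇ = (38 − 24) / 1.1167 = 14.0/1.1167 = 12.537 cmH2O·s/L.
C = Vt/(Pplat − PEEP) = 475.0 / (24 − 11) = 475.0/13.0 = 36.538 mL/cmH2O.
τ = R × C = 12.537 × 0.03654 L/cmH2O = 0.4581 s.
Fraction remaining = e^(−Te/τ) = e^(−0.28/0.4581) = 0.5427; trapped volume = 475.0 × 0.5427 = 257.78 mL.
Additional alveolar pressure from trapping ≈ V_trapped / C = 257.78 / 36.538 = 7.055 cmH2O.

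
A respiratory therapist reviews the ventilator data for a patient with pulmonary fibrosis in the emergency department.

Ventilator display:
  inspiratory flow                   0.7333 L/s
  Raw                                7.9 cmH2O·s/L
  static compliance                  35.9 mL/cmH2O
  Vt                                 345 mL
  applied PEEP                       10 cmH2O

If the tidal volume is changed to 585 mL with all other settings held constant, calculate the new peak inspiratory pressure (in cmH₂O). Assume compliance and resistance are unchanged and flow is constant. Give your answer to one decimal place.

32.1

PIP = Vt/C + R·V̇ + PEEP (constant-flow equation of motion).
Only the elastic term changes: ΔPIP = ΔVt / C = (585 − 345) / 35.9 = 6.685 cmH2O.
Original PIP = 345/35.9 + 7.9×0.7333 + 10 = 25.403 cmH2O; new PIP = 25.403 + (6.685) = 32.088 cmH2O.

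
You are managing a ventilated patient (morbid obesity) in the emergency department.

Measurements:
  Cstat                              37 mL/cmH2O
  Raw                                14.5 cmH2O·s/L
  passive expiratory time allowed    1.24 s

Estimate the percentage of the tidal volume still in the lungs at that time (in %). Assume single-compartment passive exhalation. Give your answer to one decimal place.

9.9

τ = R × C = 14.5 × 37 mL/cmH2O = 14.5 × 0.037 L/cmH2O = 0.5365 s.
Passive exhalation: V(t)/V₀ = e^(−t/τ) = e^(−1.24/0.5365) = 0.09913.
Fraction remaining = 0.09913 → 9.913%.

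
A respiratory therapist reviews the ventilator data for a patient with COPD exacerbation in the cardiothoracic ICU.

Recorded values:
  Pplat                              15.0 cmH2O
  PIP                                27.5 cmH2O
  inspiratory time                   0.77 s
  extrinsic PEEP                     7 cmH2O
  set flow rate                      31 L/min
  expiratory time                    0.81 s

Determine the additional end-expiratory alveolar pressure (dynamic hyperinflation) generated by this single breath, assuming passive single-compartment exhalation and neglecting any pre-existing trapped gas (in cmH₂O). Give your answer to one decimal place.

4.1

Flow: 31 L/min ÷ 60 = 0.5167 L/s.
Vt = flow × Ti = 0.5167 L/s × 0.77 s × 1000 mL/L = 397.86 mL.
R = (PIP − Pplat)/V̇ = (27.5 − 15.0) / 0.5167 = 12.5/0.5167 = 24.192 cmH2O·s/L.
C = Vt/(Pplat − PEEP) = 397.86 / (15.0 − 7) = 397.86/8.0 = 49.733 mL/cmH2O.
τ = R × C = 24.192 × 0.04973 L/cmH2O = 1.203 s.
Fraction remaining = e^(−Te/τ) = e^(−0.81/1.203) = 0.51; trapped volume = 397.86 × 0.51 = 202.91 mL.
Additional alveolar pressure from trapping ≈ V_trapped / C = 202.91 / 49.733 = 4.08 cmH2O.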